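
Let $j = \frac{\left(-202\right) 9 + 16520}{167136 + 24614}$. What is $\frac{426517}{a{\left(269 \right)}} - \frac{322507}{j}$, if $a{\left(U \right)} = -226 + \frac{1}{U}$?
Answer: $- \frac{1880584764709248}{446889343} \approx -4.2082 \cdot 10^{6}$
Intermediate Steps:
$j = \frac{7351}{95875}$ ($j = \frac{-1818 + 16520}{191750} = 14702 \cdot \frac{1}{191750} = \frac{7351}{95875} \approx 0.076673$)
$\frac{426517}{a{\left(269 \right)}} - \frac{322507}{j} = \frac{426517}{-226 + \frac{1}{269}} - \frac{322507}{\frac{7351}{95875}} = \frac{426517}{-226 + \frac{1}{269}} - \frac{30920358625}{7351} = \frac{426517}{- \frac{60793}{269}} - \frac{30920358625}{7351} = 426517 \left(- \frac{269}{60793}\right) - \frac{30920358625}{7351} = - \frac{114733073}{60793} - \frac{30920358625}{7351} = - \frac{1880584764709248}{446889343}$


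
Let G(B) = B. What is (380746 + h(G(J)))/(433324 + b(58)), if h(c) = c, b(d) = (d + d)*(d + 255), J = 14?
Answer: 15865/19568 ≈ 0.81076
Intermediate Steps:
b(d) = 2*d*(255 + d) (b(d) = (2*d)*(255 + d) = 2*d*(255 + d))
(380746 + h(G(J)))/(433324 + b(58)) = (380746 + 14)/(433324 + 2*58*(255 + 58)) = 380760/(433324 + 2*58*313) = 380760/(433324 + 36308) = 380760/469632 = 380760*(1/469632) = 15865/19568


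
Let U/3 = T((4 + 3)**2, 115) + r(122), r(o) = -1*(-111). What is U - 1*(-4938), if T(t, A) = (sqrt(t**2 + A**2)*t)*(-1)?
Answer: 5271 - 147*sqrt(15626) ≈ -13105.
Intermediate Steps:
r(o) = 111
T(t, A) = -t*sqrt(A**2 + t**2) (T(t, A) = (sqrt(A**2 + t**2)*t)*(-1) = (t*sqrt(A**2 + t**2))*(-1) = -t*sqrt(A**2 + t**2))
U = 333 - 147*sqrt(15626) (U = 3*(-(4 + 3)**2*sqrt(115**2 + ((4 + 3)**2)**2) + 111) = 3*(-1*7**2*sqrt(13225 + (7**2)**2) + 111) = 3*(-1*49*sqrt(13225 + 49**2) + 111) = 3*(-1*49*sqrt(13225 + 2401) + 111) = 3*(-1*49*sqrt(15626) + 111) = 3*(-49*sqrt(15626) + 111) = 3*(111 - 49*sqrt(15626)) = 333 - 147*sqrt(15626) ≈ -18043.)
U - 1*(-4938) = (333 - 147*sqrt(15626)) - 1*(-4938) = (333 - 147*sqrt(15626)) + 4938 = 5271 - 147*sqrt(15626)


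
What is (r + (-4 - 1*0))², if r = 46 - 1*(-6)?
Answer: 2304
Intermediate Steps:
r = 52 (r = 46 + 6 = 52)
(r + (-4 - 1*0))² = (52 + (-4 - 1*0))² = (52 + (-4 + 0))² = (52 - 4)² = 48² = 2304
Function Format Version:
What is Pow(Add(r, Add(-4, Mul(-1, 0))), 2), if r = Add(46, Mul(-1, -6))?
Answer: 2304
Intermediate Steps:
r = 52 (r = Add(46, 6) = 52)
Pow(Add(r, Add(-4, Mul(-1, 0))), 2) = Pow(Add(52, Add(-4, Mul(-1, 0))), 2) = Pow(Add(52, Add(-4, 0)), 2) = Pow(Add(52, -4), 2) = Pow(48, 2) = 2304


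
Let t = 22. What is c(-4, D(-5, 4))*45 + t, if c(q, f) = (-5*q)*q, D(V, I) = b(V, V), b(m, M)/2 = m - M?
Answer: -3578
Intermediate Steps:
b(m, M) = -2*M + 2*m (b(m, M) = 2*(m - M) = -2*M + 2*m)
D(V, I) = 0 (D(V, I) = -2*V + 2*V = 0)
c(q, f) = -5*q²
c(-4, D(-5, 4))*45 + t = -5*(-4)²*45 + 22 = -5*16*45 + 22 = -80*45 + 22 = -3600 + 22 = -3578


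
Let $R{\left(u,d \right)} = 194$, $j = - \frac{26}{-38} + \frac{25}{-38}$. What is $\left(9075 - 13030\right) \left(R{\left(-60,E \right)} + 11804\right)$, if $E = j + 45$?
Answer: $-47452090$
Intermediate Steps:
$j = \frac{1}{38}$ ($j = \left(-26\right) \left(- \frac{1}{38}\right) + 25 \left(- \frac{1}{38}\right) = \frac{13}{19} - \frac{25}{38} = \frac{1}{38} \approx 0.026316$)
$E = \frac{1711}{38}$ ($E = \frac{1}{38} + 45 = \frac{1711}{38} \approx 45.026$)
$\left(9075 - 13030\right) \left(R{\left(-60,E \right)} + 11804\right) = \left(9075 - 13030\right) \left(194 + 11804\right) = \left(-3955\right) 11998 = -47452090$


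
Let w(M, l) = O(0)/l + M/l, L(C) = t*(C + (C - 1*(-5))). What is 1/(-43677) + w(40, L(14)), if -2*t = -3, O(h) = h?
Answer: 388229/480447 ≈ 0.80806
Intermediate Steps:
t = 3/2 (t = -1/2*(-3) = 3/2 ≈ 1.5000)
L(C) = 15/2 + 3*C (L(C) = 3*(C + (C - 1*(-5)))/2 = 3*(C + (C + 5))/2 = 3*(C + (5 + C))/2 = 3*(5 + 2*C)/2 = 15/2 + 3*C)
w(M, l) = M/l (w(M, l) = 0/l + M/l = 0 + M/l = M/l)
1/(-43677) + w(40, L(14)) = 1/(-43677) + 40/(15/2 + 3*14) = -1/43677 + 40/(15/2 + 42) = -1/43677 + 40/(99/2) = -1/43677 + 40*(2/99) = -1/43677 + 80/99 = 388229/480447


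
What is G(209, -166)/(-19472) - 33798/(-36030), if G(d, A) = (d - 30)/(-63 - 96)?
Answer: 17441113279/18591768240 ≈ 0.93811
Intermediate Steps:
G(d, A) = 10/53 - d/159 (G(d, A) = (-30 + d)/(-159) = (-30 + d)*(-1/159) = 10/53 - d/159)
G(209, -166)/(-19472) - 33798/(-36030) = (10/53 - 1/159*209)/(-19472) - 33798/(-36030) = (10/53 - 209/159)*(-1/19472) - 33798*(-1/36030) = -179/159*(-1/19472) + 5633/6005 = 179/3096048 + 5633/6005 = 17441113279/18591768240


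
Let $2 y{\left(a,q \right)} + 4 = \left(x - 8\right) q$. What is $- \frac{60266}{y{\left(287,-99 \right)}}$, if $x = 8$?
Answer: $30133$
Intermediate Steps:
$y{\left(a,q \right)} = -2$ ($y{\left(a,q \right)} = -2 + \frac{\left(8 - 8\right) q}{2} = -2 + \frac{0 q}{2} = -2 + \frac{1}{2} \cdot 0 = -2 + 0 = -2$)
$- \frac{60266}{y{\left(287,-99 \right)}} = - \frac{60266}{-2} = \left(-60266\right) \left(- \frac{1}{2}\right) = 30133$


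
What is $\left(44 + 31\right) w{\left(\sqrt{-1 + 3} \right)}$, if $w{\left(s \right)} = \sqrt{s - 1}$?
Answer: $75 \sqrt{-1 + \sqrt{2}} \approx 48.27$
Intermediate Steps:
$w{\left(s \right)} = \sqrt{-1 + s}$
$\left(44 + 31\right) w{\left(\sqrt{-1 + 3} \right)} = \left(44 + 31\right) \sqrt{-1 + \sqrt{-1 + 3}} = 75 \sqrt{-1 + \sqrt{2}}$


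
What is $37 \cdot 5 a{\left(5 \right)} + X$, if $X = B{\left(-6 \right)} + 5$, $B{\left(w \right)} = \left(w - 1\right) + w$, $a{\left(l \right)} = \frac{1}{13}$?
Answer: $\frac{81}{13} \approx 6.2308$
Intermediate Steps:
$a{\left(l \right)} = \frac{1}{13}$
$B{\left(w \right)} = -1 + 2 w$ ($B{\left(w \right)} = \left(-1 + w\right) + w = -1 + 2 w$)
$X = -8$ ($X = \left(-1 + 2 \left(-6\right)\right) + 5 = \left(-1 - 12\right) + 5 = -13 + 5 = -8$)
$37 \cdot 5 a{\left(5 \right)} + X = 37 \cdot 5 \cdot \frac{1}{13} - 8 = 185 \cdot \frac{1}{13} - 8 = \frac{185}{13} - 8 = \frac{81}{13}$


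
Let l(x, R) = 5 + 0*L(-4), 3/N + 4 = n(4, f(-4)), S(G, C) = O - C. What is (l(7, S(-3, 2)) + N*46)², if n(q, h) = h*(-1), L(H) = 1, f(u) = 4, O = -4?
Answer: 2401/16 ≈ 150.06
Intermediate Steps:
S(G, C) = -4 - C
n(q, h) = -h
N = -3/8 (N = 3/(-4 - 1*4) = 3/(-4 - 4) = 3/(-8) = 3*(-⅛) = -3/8 ≈ -0.37500)
l(x, R) = 5 (l(x, R) = 5 + 0*1 = 5 + 0 = 5)
(l(7, S(-3, 2)) + N*46)² = (5 - 3/8*46)² = (5 - 69/4)² = (-49/4)² = 2401/16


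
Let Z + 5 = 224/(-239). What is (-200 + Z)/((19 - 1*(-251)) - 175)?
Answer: -49219/22705 ≈ -2.1678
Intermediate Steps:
Z = -1419/239 (Z = -5 + 224/(-239) = -5 + 224*(-1/239) = -5 - 224/239 = -1419/239 ≈ -5.9372)
(-200 + Z)/((19 - 1*(-251)) - 175) = (-200 - 1419/239)/((19 - 1*(-251)) - 175) = -49219/(239*((19 + 251) - 175)) = -49219/(239*(270 - 175)) = -49219/239/95 = -49219/239*1/95 = -49219/22705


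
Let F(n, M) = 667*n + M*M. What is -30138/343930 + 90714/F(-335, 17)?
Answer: -9481185387/19187510770 ≈ -0.49413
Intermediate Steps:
F(n, M) = M² + 667*n (F(n, M) = 667*n + M² = M² + 667*n)
-30138/343930 + 90714/F(-335, 17) = -30138/343930 + 90714/(17² + 667*(-335)) = -30138*1/343930 + 90714/(289 - 223445) = -15069/171965 + 90714/(-223156) = -15069/171965 + 90714*(-1/223156) = -15069/171965 - 45357/111578 = -9481185387/19187510770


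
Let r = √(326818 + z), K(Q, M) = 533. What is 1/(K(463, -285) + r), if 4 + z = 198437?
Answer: -13/5882 + √525251/241162 ≈ 0.00079508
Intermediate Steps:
z = 198433 (z = -4 + 198437 = 198433)
r = √525251 (r = √(326818 + 198433) = √525251 ≈ 724.74)
1/(K(463, -285) + r) = 1/(533 + √525251)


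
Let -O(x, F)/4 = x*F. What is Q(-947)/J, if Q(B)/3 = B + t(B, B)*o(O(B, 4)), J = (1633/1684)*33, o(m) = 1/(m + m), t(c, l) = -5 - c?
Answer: -6040707133/68043844 ≈ -88.777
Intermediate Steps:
O(x, F) = -4*F*x (O(x, F) = -4*x*F = -4*F*x)
o(m) = 1/(2*m)
J = 53889/1684 (J = (1633*(1/1684))*33 = (1633/1684)*33 = 53889/1684 ≈ 32.001)
Q(B) = 3*B - 3*(-5 - B)/(32*B) (Q(B) = 3*(B + (-5 - B)*(1/(2*((-4*4*B))))) = 3*(B + (-5 - B)*(1/(2*((-16*B))))) = 3*(B + (-5 - B)*((-1/(16*B))/2)) = 3*(B + (-5 - B)*(-1/(32*B))) = 3*(B - (-5 - B)/(32*B)) = 3*B - 3*(-5 - B)/(32*B))
Q(-947)/J = (3/32 + 3*(-947) + (15/32)/(-947))/(53889/1684) = (3/32 - 2841 + (15/32)*(-1/947))*(1684/53889) = (3/32 - 2841 - 15/30304)*(1684/53889) = -43045419/15152*1684/53889 = -6040707133/68043844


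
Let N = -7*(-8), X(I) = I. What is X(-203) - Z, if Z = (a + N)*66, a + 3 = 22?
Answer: -5153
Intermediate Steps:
a = 19 (a = -3 + 22 = 19)
N = 56
Z = 4950 (Z = (19 + 56)*66 = 75*66 = 4950)
X(-203) - Z = -203 - 1*4950 = -203 - 4950 = -5153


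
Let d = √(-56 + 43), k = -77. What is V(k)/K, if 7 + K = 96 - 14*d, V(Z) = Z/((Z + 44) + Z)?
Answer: 623/104690 + 49*I*√13/52345 ≈ 0.0059509 + 0.0033751*I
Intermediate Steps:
d = I*√13 (d = √(-13) = I*√13 ≈ 3.6056*I)
V(Z) = Z/(44 + 2*Z) (V(Z) = Z/((44 + Z) + Z) = Z/(44 + 2*Z))
K = 89 - 14*I*√13 (K = -7 + (96 - 14*I*√13) = 89 - 14*I*√13 ≈ 89.0 - 50.478*I)
V(k)/K = ((½)*(-77)/(22 - 77))/(89 - 14*I*√13) = ((½)*(-77)/(-55))/(89 - 14*I*√13) = ((½)*(-77)*(-1/55))/(89 - 14*I*√13) = 7/(10*(89 - 14*I*√13))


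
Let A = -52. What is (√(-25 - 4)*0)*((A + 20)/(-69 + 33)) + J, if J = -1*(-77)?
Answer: 77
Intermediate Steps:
J = 77
(√(-25 - 4)*0)*((A + 20)/(-69 + 33)) + J = (√(-25 - 4)*0)*((-52 + 20)/(-69 + 33)) + 77 = (√(-29)*0)*(-32/(-36)) + 77 = ((I*√29)*0)*(-32*(-1/36)) + 77 = 0*(8/9) + 77 = 0 + 77 = 77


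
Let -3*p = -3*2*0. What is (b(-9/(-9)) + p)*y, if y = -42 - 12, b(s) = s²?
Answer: -54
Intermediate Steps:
p = 0 (p = -(-3*2)*0/3 = -(-2)*0 = -⅓*0 = 0)
y = -54
(b(-9/(-9)) + p)*y = ((-9/(-9))² + 0)*(-54) = ((-9*(-⅑))² + 0)*(-54) = (1² + 0)*(-54) = (1 + 0)*(-54) = 1*(-54) = -54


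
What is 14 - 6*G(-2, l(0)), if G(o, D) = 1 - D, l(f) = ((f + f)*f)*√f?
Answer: 8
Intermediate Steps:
l(f) = 2*f^(5/2) (l(f) = ((2*f)*f)*√f = (2*f²)*√f = 2*f^(5/2))
14 - 6*G(-2, l(0)) = 14 - 6*(1 - 2*0^(5/2)) = 14 - 6*(1 - 2*0) = 14 - 6*(1 - 1*0) = 14 - 6*(1 + 0) = 14 - 6*1 = 14 - 6 = 8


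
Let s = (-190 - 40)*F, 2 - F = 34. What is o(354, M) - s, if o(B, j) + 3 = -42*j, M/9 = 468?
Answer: -184267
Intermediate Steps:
M = 4212 (M = 9*468 = 4212)
o(B, j) = -3 - 42*j
F = -32 (F = 2 - 1*34 = 2 - 34 = -32)
s = 7360 (s = (-190 - 40)*(-32) = -230*(-32) = 7360)
o(354, M) - s = (-3 - 42*4212) - 1*7360 = (-3 - 176904) - 7360 = -176907 - 7360 = -184267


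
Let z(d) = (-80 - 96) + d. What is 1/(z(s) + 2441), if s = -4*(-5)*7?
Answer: 1/2405 ≈ 0.00041580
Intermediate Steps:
s = 140 (s = 20*7 = 140)
z(d) = -176 + d
1/(z(s) + 2441) = 1/((-176 + 140) + 2441) = 1/(-36 + 2441) = 1/2405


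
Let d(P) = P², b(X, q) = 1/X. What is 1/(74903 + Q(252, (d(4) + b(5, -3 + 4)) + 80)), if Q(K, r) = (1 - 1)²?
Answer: 1/74903 ≈ 1.3351e-5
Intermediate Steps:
Q(K, r) = 0 (Q(K, r) = 0² = 0)
1/(74903 + Q(252, (d(4) + b(5, -3 + 4)) + 80)) = 1/(74903 + 0) = 1/74903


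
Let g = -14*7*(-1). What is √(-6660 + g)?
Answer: I*√6562 ≈ 81.006*I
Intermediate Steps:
g = 98 (g = -98*(-1) = 98)
√(-6660 + g) = √(-6660 + 98) = √(-6562) = I*√6562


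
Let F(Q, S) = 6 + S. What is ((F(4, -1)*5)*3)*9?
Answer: 675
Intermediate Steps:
((F(4, -1)*5)*3)*9 = (((6 - 1)*5)*3)*9 = ((5*5)*3)*9 = (25*3)*9 = 75*9 = 675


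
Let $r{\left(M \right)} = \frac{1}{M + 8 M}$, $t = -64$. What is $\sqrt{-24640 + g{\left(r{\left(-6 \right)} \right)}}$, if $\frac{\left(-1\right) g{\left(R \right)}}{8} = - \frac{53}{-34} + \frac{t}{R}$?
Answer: $\frac{22 i \sqrt{31229}}{17} \approx 228.69 i$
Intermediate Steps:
$r{\left(M \right)} = \frac{1}{9 M}$
$g{\left(R \right)} = - \frac{212}{17} + \frac{512}{R}$ ($g{\left(R \right)} = - 8 \left(- \frac{53}{-34} - \frac{64}{R}\right) = - 8 \left(\left(-53\right) \left(- \frac{1}{34}\right) - \frac{64}{R}\right) = - 8 \left(\frac{53}{34} - \frac{64}{R}\right) = - \frac{212}{17} + \frac{512}{R}$)
$\sqrt{-24640 + g{\left(r{\left(-6 \right)} \right)}} = \sqrt{-24640 + \left(- \frac{212}{17} + \frac{512}{\frac{1}{9} \frac{1}{-6}}\right)} = \sqrt{-24640 + \left(- \frac{212}{17} + \frac{512}{\frac{1}{9} \left(- \frac{1}{6}\right)}\right)} = \sqrt{-24640 + \left(- \frac{212}{17} + \frac{512}{- \frac{1}{54}}\right)} = \sqrt{-24640 + \left(- \frac{212}{17} + 512 \left(-54\right)\right)} = \sqrt{-24640 - \frac{470228}{17}} = \sqrt{- \frac{889108}{17}} = \frac{22 i \sqrt{31229}}{17}$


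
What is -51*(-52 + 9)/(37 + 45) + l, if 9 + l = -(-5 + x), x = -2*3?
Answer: 2357/82 ≈ 28.744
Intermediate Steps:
x = -6
l = 2 (l = -9 - (-5 - 6) = -9 - 1*(-11) = -9 + 11 = 2)
-51*(-52 + 9)/(37 + 45) + l = -51*(-52 + 9)/(37 + 45) + 2 = -(-2193)/82 + 2 = -51*(-43/82) + 2 = 2193/82 + 2 = 2357/82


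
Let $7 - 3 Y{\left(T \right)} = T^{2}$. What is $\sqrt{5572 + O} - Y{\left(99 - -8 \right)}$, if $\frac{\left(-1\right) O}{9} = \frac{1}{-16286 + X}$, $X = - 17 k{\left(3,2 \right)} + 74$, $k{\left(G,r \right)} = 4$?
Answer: $3814 + \frac{97 \sqrt{39238870}}{8140} \approx 3888.6$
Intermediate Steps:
$X = 6$ ($X = \left(-17\right) 4 + 74 = -68 + 74 = 6$)
$O = \frac{9}{16280}$ ($O = - \frac{9}{-16286 + 6} = - \frac{9}{-16280} = \left(-9\right) \left(- \frac{1}{16280}\right) = \frac{9}{16280} \approx 0.00055283$)
$Y{\left(T \right)} = \frac{7}{3} - \frac{T^{2}}{3}$
$\sqrt{5572 + O} - Y{\left(99 - -8 \right)} = \sqrt{5572 + \frac{9}{16280}} - \left(\frac{7}{3} - \frac{\left(99 - -8\right)^{2}}{3}\right) = \sqrt{\frac{90712169}{16280}} - \left(\frac{7}{3} - \frac{\left(99 + 8\right)^{2}}{3}\right) = \frac{97 \sqrt{39238870}}{8140} - \left(\frac{7}{3} - \frac{107^{2}}{3}\right) = \frac{97 \sqrt{39238870}}{8140} - \left(\frac{7}{3} - \frac{11449}{3}\right) = \frac{97 \sqrt{39238870}}{8140} - -3814 = \frac{97 \sqrt{39238870}}{8140} + 3814 = 3814 + \frac{97 \sqrt{39238870}}{8140}$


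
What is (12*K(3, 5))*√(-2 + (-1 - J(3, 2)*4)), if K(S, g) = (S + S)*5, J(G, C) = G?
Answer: 360*I*√15 ≈ 1394.3*I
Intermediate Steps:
K(S, g) = 10*S (K(S, g) = (2*S)*5 = 10*S)
(12*K(3, 5))*√(-2 + (-1 - J(3, 2)*4)) = (12*(10*3))*√(-2 + (-1 - 3*4)) = (12*30)*√(-2 + (-1 - 1*12)) = 360*√(-2 + (-1 - 12)) = 360*√(-2 - 13) = 360*√(-15) = 360*(I*√15) = 360*I*√15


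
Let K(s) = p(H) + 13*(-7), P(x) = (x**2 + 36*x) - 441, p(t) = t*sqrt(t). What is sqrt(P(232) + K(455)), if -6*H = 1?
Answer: sqrt(2219184 - I*sqrt(6))/6 ≈ 248.28 - 0.00013702*I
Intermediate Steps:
H = -1/6 (H = -1/6*1 = -1/6 ≈ -0.16667)
p(t) = t**(3/2)
P(x) = -441 + x**2 + 36*x
K(s) = -91 - I*sqrt(6)/36 (K(s) = (-1/6)**(3/2) + 13*(-7) = -I*sqrt(6)/36 - 91 = -91 - I*sqrt(6)/36)
sqrt(P(232) + K(455)) = sqrt((-441 + 232**2 + 36*232) + (-91 - I*sqrt(6)/36)) = sqrt((-441 + 53824 + 8352) + (-91 - I*sqrt(6)/36)) = sqrt(61735 + (-91 - I*sqrt(6)/36)) = sqrt(61644 - I*sqrt(6)/36)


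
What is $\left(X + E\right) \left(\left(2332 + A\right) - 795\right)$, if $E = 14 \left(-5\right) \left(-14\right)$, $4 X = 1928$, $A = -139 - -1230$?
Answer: $3842136$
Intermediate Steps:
$A = 1091$ ($A = -139 + 1230 = 1091$)
$X = 482$ ($X = \frac{1}{4} \cdot 1928 = 482$)
$E = 980$ ($E = \left(-70\right) \left(-14\right) = 980$)
$\left(X + E\right) \left(\left(2332 + A\right) - 795\right) = \left(482 + 980\right) \left(\left(2332 + 1091\right) - 795\right) = 1462 \left(3423 - 795\right) = 1462 \cdot 2628 = 3842136$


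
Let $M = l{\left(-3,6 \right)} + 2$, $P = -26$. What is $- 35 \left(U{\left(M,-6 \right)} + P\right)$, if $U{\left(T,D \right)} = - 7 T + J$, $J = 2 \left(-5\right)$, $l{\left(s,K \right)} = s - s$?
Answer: $1750$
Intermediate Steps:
$l{\left(s,K \right)} = 0$
$J = -10$
$M = 2$ ($M = 0 + 2 = 2$)
$U{\left(T,D \right)} = -10 - 7 T$ ($U{\left(T,D \right)} = - 7 T - 10 = -10 - 7 T$)
$- 35 \left(U{\left(M,-6 \right)} + P\right) = - 35 \left(\left(-10 - 14\right) - 26\right) = - 35 \left(-24 - 26\right) = \left(-35\right) \left(-50\right) = 1750$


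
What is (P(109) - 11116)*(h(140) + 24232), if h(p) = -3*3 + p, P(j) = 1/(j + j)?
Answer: -59038541181/218 ≈ -2.7082e+8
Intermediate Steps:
P(j) = 1/(2*j)
h(p) = -9 + p
(P(109) - 11116)*(h(140) + 24232) = ((½)/109 - 11116)*((-9 + 140) + 24232) = ((½)*(1/109) - 11116)*(131 + 24232) = (1/218 - 11116)*24363 = -2423287/218*24363 = -59038541181/218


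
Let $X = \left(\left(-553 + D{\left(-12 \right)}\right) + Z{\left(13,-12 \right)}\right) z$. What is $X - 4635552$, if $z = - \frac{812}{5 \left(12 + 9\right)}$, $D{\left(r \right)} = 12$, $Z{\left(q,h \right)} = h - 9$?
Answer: $- \frac{69468088}{15} \approx -4.6312 \cdot 10^{6}$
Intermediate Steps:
$Z{\left(q,h \right)} = -9 + h$ ($Z{\left(q,h \right)} = h - 9 = -9 + h$)
$z = - \frac{116}{15}$ ($z = - \frac{812}{5 \cdot 21} = - \frac{812}{105} = \left(-812\right) \frac{1}{105} = - \frac{116}{15} \approx -7.7333$)
$X = \frac{65192}{15}$ ($X = \left(\left(-553 + 12\right) - 21\right) \left(- \frac{116}{15}\right) = \left(-541 - 21\right) \left(- \frac{116}{15}\right) = \left(-562\right) \left(- \frac{116}{15}\right) = \frac{65192}{15} \approx 4346.1$)
$X - 4635552 = \frac{65192}{15} - 4635552 = - \frac{69468088}{15}$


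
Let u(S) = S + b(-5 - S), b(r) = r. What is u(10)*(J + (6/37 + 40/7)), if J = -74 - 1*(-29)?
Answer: 50665/259 ≈ 195.62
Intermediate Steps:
J = -45 (J = -74 + 29 = -45)
u(S) = -5 (u(S) = S + (-5 - S) = -5)
u(10)*(J + (6/37 + 40/7)) = -5*(-45 + (6/37 + 40/7)) = -5*(-45 + 1522/259) = -5*(-10133/259) = 50665/259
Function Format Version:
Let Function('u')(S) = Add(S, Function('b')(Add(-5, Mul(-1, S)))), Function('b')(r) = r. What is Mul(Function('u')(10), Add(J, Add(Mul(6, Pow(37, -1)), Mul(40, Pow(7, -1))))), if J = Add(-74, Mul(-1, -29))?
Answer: Rational(50665, 259) ≈ 195.62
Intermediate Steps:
J = -45 (J = Add(-74, 29) = -45)
Function('u')(S) = -5 (Function('u')(S) = Add(S, Add(-5, Mul(-1, S))) = -5)
Mul(Function('u')(10), Add(J, Add(Mul(6, Pow(37, -1)), Mul(40, Pow(7, -1))))) = Mul(-5, Add(-45, Add(Mul(6, Pow(37, -1)), Mul(40, Pow(7, -1))))) = Mul(-5, Add(-45, Add(Mul(6, Rational(1, 37)), Mul(40, Rational(1, 7))))) = Mul(-5, Add(-45, Add(Rational(6, 37), Rational(40, 7)))) = Mul(-5, Add(-45, Rational(1522, 259))) = Mul(-5, Rational(-10133, 259)) = Rational(50665, 259)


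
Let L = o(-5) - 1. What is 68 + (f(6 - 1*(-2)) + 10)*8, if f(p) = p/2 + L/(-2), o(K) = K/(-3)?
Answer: 532/3 ≈ 177.33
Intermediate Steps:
o(K) = -K/3 (o(K) = K*(-1/3) = -K/3)
L = 2/3 (L = -1/3*(-5) - 1 = 5/3 - 1 = 2/3 ≈ 0.66667)
f(p) = -1/3 + p/2 (f(p) = p/2 + (2/3)/(-2) = p*(1/2) + (2/3)*(-1/2) = p/2 - 1/3 = -1/3 + p/2)
68 + (f(6 - 1*(-2)) + 10)*8 = 68 + ((-1/3 + (6 - 1*(-2))/2) + 10)*8 = 68 + ((-1/3 + (6 + 2)/2) + 10)*8 = 68 + ((-1/3 + (1/2)*8) + 10)*8 = 68 + ((-1/3 + 4) + 10)*8 = 68 + (11/3 + 10)*8 = 68 + (41/3)*8 = 68 + 328/3 = 532/3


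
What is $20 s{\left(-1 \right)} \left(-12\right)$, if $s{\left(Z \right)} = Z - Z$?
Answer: $0$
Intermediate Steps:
$s{\left(Z \right)} = 0$
$20 s{\left(-1 \right)} \left(-12\right) = 20 \cdot 0 \left(-12\right) = 0 \left(-12\right) = 0$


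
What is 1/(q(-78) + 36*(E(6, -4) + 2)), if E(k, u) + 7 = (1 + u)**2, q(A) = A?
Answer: 1/66 ≈ 0.015152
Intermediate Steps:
E(k, u) = -7 + (1 + u)**2
1/(q(-78) + 36*(E(6, -4) + 2)) = 1/(-78 + 36*((-7 + (1 - 4)**2) + 2)) = 1/(-78 + 36*((-7 + (-3)**2) + 2)) = 1/(-78 + 36*((-7 + 9) + 2)) = 1/(-78 + 36*(2 + 2)) = 1/(-78 + 36*4) = 1/(-78 + 144) = 1/66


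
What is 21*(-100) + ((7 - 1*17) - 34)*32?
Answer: -3508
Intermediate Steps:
21*(-100) + ((7 - 1*17) - 34)*32 = -2100 + ((7 - 17) - 34)*32 = -2100 + (-10 - 34)*32 = -2100 - 44*32 = -2100 - 1408 = -3508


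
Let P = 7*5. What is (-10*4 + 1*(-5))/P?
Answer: -9/7 ≈ -1.2857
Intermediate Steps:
P = 35
(-10*4 + 1*(-5))/P = (-10*4 + 1*(-5))/35 = (-40 - 5)*(1/35) = -45*1/35 = -9/7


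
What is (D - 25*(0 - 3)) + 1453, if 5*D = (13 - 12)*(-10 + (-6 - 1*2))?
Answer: 7622/5 ≈ 1524.4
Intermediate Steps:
D = -18/5 (D = ((13 - 12)*(-10 + (-6 - 1*2)))/5 = (1*(-10 + (-6 - 2)))/5 = (1*(-10 - 8))/5 = (1*(-18))/5 = (⅕)*(-18) = -18/5 ≈ -3.6000)
(D - 25*(0 - 3)) + 1453 = (-18/5 - 25*(0 - 3)) + 1453 = (-18/5 - 25*(-3)) + 1453 = (-18/5 + 75) + 1453 = 357/5 + 1453 = 7622/5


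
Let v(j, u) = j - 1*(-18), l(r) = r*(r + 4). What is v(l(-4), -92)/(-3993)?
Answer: -6/1331 ≈ -0.0045079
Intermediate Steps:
l(r) = r*(4 + r)
v(j, u) = 18 + j (v(j, u) = j + 18 = 18 + j)
v(l(-4), -92)/(-3993) = (18 - 4*(4 - 4))/(-3993) = (18 - 4*0)*(-1/3993) = (18 + 0)*(-1/3993) = 18*(-1/3993) = -6/1331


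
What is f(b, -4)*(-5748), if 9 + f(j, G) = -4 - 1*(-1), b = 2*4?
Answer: 68976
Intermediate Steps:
b = 8
f(j, G) = -12 (f(j, G) = -9 + (-4 - 1*(-1)) = -9 + (-4 + 1) = -9 - 3 = -12)
f(b, -4)*(-5748) = -12*(-5748) = 68976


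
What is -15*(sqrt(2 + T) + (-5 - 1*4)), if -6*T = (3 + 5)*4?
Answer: 135 - 5*I*sqrt(30) ≈ 135.0 - 27.386*I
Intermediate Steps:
T = -16/3 (T = -(3 + 5)*4/6 = -4*4/3 = -1/6*32 = -16/3 ≈ -5.3333)
-15*(sqrt(2 + T) + (-5 - 1*4)) = -15*(sqrt(2 - 16/3) + (-5 - 1*4)) = -15*(sqrt(-10/3) + (-5 - 4)) = -15*(I*sqrt(30)/3 - 9) = -15*(-9 + I*sqrt(30)/3) = 135 - 5*I*sqrt(30)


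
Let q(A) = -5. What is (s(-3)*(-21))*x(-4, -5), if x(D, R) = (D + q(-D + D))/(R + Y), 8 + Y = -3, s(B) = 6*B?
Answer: 1701/8 ≈ 212.63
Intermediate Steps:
Y = -11 (Y = -8 - 3 = -11)
x(D, R) = (-5 + D)/(-11 + R) (x(D, R) = (D - 5)/(R - 11) = (-5 + D)/(-11 + R))
(s(-3)*(-21))*x(-4, -5) = ((6*(-3))*(-21))*((-5 - 4)/(-11 - 5)) = (-18*(-21))*(-9/(-16)) = 378*(-1/16*(-9)) = 378*(9/16) = 1701/8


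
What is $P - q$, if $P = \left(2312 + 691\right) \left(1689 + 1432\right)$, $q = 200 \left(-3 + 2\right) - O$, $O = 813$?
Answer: $9373376$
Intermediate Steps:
$q = -1013$ ($q = 200 \left(-3 + 2\right) - 813 = 200 \left(-1\right) - 813 = -200 - 813 = -1013$)
$P = 9372363$ ($P = 3003 \cdot 3121 = 9372363$)
$P - q = 9372363 - -1013 = 9372363 + 1013 = 9373376$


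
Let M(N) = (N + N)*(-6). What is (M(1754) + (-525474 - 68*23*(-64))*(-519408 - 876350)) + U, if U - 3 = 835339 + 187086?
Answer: 593725747904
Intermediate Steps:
M(N) = -12*N (M(N) = (2*N)*(-6) = -12*N)
U = 1022428 (U = 3 + (835339 + 187086) = 3 + 1022425 = 1022428)
(M(1754) + (-525474 - 68*23*(-64))*(-519408 - 876350)) + U = (-12*1754 + (-525474 - 68*23*(-64))*(-519408 - 876350)) + 1022428 = (-21048 + (-525474 - 1564*(-64))*(-1395758)) + 1022428 = (-21048 + (-525474 + 100096)*(-1395758)) + 1022428 = (-21048 - 425378*(-1395758)) + 1022428 = (-21048 + 593724746524) + 1022428 = 593724725476 + 1022428 = 593725747904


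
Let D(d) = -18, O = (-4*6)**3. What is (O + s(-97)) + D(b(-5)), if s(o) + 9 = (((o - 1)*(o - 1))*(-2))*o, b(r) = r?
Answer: 1849325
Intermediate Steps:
O = -13824 (O = (-24)**3 = -13824)
s(o) = -9 - 2*o*(-1 + o)**2 (s(o) = -9 + (((o - 1)*(o - 1))*(-2))*o = -9 + (((-1 + o)*(-1 + o))*(-2))*o = -9 + ((-1 + o)**2*(-2))*o = -9 + (-2*(-1 + o)**2)*o = -9 - 2*o*(-1 + o)**2)
(O + s(-97)) + D(b(-5)) = (-13824 + (-9 - 2*(-97)*(-1 - 97)**2)) - 18 = (-13824 + (-9 - 2*(-97)*(-98)**2)) - 18 = (-13824 + (-9 - 2*(-97)*9604)) - 18 = (-13824 + (-9 + 1863176)) - 18 = (-13824 + 1863167) - 18 = 1849343 - 18 = 1849325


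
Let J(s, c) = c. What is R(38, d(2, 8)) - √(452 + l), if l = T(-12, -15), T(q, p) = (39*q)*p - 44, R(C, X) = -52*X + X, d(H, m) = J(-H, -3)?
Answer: 153 - 2*√1857 ≈ 66.814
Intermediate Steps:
d(H, m) = -3
R(C, X) = -51*X
T(q, p) = -44 + 39*p*q (T(q, p) = 39*p*q - 44 = -44 + 39*p*q)
l = 6976 (l = -44 + 39*(-15)*(-12) = -44 + 7020 = 6976)
R(38, d(2, 8)) - √(452 + l) = -51*(-3) - √(452 + 6976) = 153 - √7428 = 153 - 2*√1857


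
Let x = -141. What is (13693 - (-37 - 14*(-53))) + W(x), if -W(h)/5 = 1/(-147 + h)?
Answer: 3740549/288 ≈ 12988.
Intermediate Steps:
W(h) = -5/(-147 + h)
(13693 - (-37 - 14*(-53))) + W(x) = (13693 - (-37 - 14*(-53))) - 5/(-147 - 141) = (13693 - (-37 + 742)) - 5/(-288) = (13693 - 1*705) - 5*(-1/288) = (13693 - 705) + 5/288 = 12988 + 5/288 = 3740549/288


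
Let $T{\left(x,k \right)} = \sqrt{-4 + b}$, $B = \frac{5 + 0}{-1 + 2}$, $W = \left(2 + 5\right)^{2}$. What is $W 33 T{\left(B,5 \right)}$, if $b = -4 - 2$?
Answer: $1617 i \sqrt{10} \approx 5113.4 i$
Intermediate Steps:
$b = -6$ ($b = -4 - 2 = -6$)
$W = 49$ ($W = 7^{2} = 49$)
$B = 5$ ($B = \frac{5}{1} = 5 \cdot 1 = 5$)
$T{\left(x,k \right)} = i \sqrt{10}$ ($T{\left(x,k \right)} = \sqrt{-4 - 6} = \sqrt{-10} = i \sqrt{10}$)
$W 33 T{\left(B,5 \right)} = 49 \cdot 33 i \sqrt{10} = 1617 i \sqrt{10}$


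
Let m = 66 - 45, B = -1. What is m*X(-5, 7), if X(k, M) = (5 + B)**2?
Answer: 336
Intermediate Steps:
X(k, M) = 16 (X(k, M) = (5 - 1)**2 = 4**2 = 16)
m = 21
m*X(-5, 7) = 21*16 = 336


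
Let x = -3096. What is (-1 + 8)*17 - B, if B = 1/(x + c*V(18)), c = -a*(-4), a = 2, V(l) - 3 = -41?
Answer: 404601/3400 ≈ 119.00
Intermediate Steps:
V(l) = -38 (V(l) = 3 - 41 = -38)
c = 8 (c = -1*2*(-4) = -2*(-4) = 8)
B = -1/3400 (B = 1/(-3096 + 8*(-38)) = 1/(-3096 - 304) = 1/(-3400) = -1/3400 ≈ -0.00029412)
(-1 + 8)*17 - B = (-1 + 8)*17 - 1*(-1/3400) = 7*17 + 1/3400 = 119 + 1/3400 = 404601/3400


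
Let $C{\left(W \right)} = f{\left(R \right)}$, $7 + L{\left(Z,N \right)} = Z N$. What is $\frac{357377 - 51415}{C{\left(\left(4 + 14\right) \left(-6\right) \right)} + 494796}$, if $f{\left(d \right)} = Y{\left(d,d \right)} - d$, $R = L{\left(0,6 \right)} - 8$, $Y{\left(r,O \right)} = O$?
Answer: $\frac{152981}{247398} \approx 0.61836$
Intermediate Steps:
$L{\left(Z,N \right)} = -7 + N Z$ ($L{\left(Z,N \right)} = -7 + Z N = -7 + N Z$)
$R = -15$ ($R = \left(-7 + 6 \cdot 0\right) - 8 = \left(-7 + 0\right) - 8 = -7 - 8 = -15$)
$f{\left(d \right)} = 0$ ($f{\left(d \right)} = d - d = 0$)
$C{\left(W \right)} = 0$
$\frac{357377 - 51415}{C{\left(\left(4 + 14\right) \left(-6\right) \right)} + 494796} = \frac{357377 - 51415}{0 + 494796} = \frac{305962}{494796} = 305962 \cdot \frac{1}{494796} = \frac{152981}{247398}$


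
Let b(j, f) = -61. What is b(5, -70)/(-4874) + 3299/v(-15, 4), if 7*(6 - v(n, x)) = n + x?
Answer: 112558515/258322 ≈ 435.73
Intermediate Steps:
v(n, x) = 6 - n/7 - x/7 (v(n, x) = 6 - (n + x)/7 = 6 + (-n/7 - x/7) = 6 - n/7 - x/7)
b(5, -70)/(-4874) + 3299/v(-15, 4) = -61/(-4874) + 3299/(6 - ⅐*(-15) - ⅐*4) = -61*(-1/4874) + 3299/(6 + 15/7 - 4/7) = 61/4874 + 3299/(53/7) = 61/4874 + 3299*(7/53) = 61/4874 + 23093/53 = 112558515/258322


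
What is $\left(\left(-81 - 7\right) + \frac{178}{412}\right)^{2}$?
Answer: $\frac{325405521}{42436} \approx 7668.1$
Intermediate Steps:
$\left(\left(-81 - 7\right) + \frac{178}{412}\right)^{2} = \left(-88 + 178 \cdot \frac{1}{412}\right)^{2} = \left(-88 + \frac{89}{206}\right)^{2} = \left(- \frac{18039}{206}\right)^{2} = \frac{325405521}{42436}$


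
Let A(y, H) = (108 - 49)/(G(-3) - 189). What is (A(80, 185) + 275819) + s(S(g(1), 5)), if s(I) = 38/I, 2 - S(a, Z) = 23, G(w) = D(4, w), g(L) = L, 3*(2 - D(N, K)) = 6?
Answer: 52129390/189 ≈ 2.7582e+5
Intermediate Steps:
D(N, K) = 0 (D(N, K) = 2 - ⅓*6 = 2 - 2 = 0)
G(w) = 0
S(a, Z) = -21 (S(a, Z) = 2 - 1*23 = 2 - 23 = -21)
A(y, H) = -59/189 (A(y, H) = (108 - 49)/(0 - 189) = 59/(-189) = 59*(-1/189) = -59/189)
(A(80, 185) + 275819) + s(S(g(1), 5)) = (-59/189 + 275819) + 38/(-21) = 52129732/189 + 38*(-1/21) = 52129732/189 - 38/21 = 52129390/189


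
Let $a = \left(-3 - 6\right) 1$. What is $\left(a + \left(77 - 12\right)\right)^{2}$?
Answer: $3136$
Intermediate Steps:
$a = -9$ ($a = \left(-9\right) 1 = -9$)
$\left(a + \left(77 - 12\right)\right)^{2} = \left(-9 + \left(77 - 12\right)\right)^{2} = \left(-9 + 65\right)^{2} = 56^{2} = 3136$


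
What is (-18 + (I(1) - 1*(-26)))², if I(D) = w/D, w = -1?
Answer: 49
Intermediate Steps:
I(D) = -1/D
(-18 + (I(1) - 1*(-26)))² = (-18 + (-1/1 - 1*(-26)))² = (-18 + (-1*1 + 26))² = (-18 + (-1 + 26))² = (-18 + 25)² = 7² = 49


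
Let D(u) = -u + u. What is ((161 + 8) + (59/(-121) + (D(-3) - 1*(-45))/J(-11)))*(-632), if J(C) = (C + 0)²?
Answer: -12914920/121 ≈ -1.0673e+5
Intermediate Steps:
D(u) = 0
J(C) = C²
((161 + 8) + (59/(-121) + (D(-3) - 1*(-45))/J(-11)))*(-632) = ((161 + 8) + (59/(-121) + (0 - 1*(-45))/((-11)²)))*(-632) = (169 + (59*(-1/121) + (0 + 45)/121))*(-632) = (169 + (-59/121 + 45*(1/121)))*(-632) = (169 + (-59/121 + 45/121))*(-632) = (169 - 14/121)*(-632) = (20435/121)*(-632) = -12914920/121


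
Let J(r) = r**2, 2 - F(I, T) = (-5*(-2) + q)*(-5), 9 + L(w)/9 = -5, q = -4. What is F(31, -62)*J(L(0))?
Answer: 508032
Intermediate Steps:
L(w) = -126 (L(w) = -81 + 9*(-5) = -81 - 45 = -126)
F(I, T) = 32 (F(I, T) = 2 - (-5*(-2) - 4)*(-5) = 2 - (10 - 4)*(-5) = 2 - 6*(-5) = 2 - 1*(-30) = 2 + 30 = 32)
F(31, -62)*J(L(0)) = 32*(-126)**2 = 32*15876 = 508032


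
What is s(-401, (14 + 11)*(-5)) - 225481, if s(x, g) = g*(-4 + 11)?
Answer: -226356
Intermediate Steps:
s(x, g) = 7*g (s(x, g) = g*7 = 7*g)
s(-401, (14 + 11)*(-5)) - 225481 = 7*((14 + 11)*(-5)) - 225481 = 7*(25*(-5)) - 225481 = 7*(-125) - 225481 = -875 - 225481 = -226356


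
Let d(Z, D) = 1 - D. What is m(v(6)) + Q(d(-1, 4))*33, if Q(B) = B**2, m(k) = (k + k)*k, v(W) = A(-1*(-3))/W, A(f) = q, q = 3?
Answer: 595/2 ≈ 297.50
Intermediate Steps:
A(f) = 3
v(W) = 3/W
m(k) = 2*k**2 (m(k) = (2*k)*k = 2*k**2)
m(v(6)) + Q(d(-1, 4))*33 = 2*(3/6)**2 + (1 - 1*4)**2*33 = 2*(3*(1/6))**2 + (1 - 4)**2*33 = 2*(1/2)**2 + (-3)**2*33 = 2*(1/4) + 9*33 = 1/2 + 297 = 595/2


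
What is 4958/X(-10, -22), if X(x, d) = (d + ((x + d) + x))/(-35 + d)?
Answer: 141303/32 ≈ 4415.7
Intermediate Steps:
X(x, d) = (2*d + 2*x)/(-35 + d) (X(x, d) = (d + ((d + x) + x))/(-35 + d) = (d + (d + 2*x))/(-35 + d) = (2*d + 2*x)/(-35 + d))
4958/X(-10, -22) = 4958/((2*(-22 - 10)/(-35 - 22))) = 4958/((2*(-32)/(-57))) = 4958/((2*(-1/57)*(-32))) = 4958/(64/57) = 4958*(57/64) = 141303/32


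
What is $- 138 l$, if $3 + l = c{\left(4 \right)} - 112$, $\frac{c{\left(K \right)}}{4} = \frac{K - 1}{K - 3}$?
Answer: $14214$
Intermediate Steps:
$c{\left(K \right)} = \frac{4 \left(-1 + K\right)}{-3 + K}$ ($c{\left(K \right)} = 4 \frac{K - 1}{K - 3} = 4 \frac{-1 + K}{-3 + K} = \frac{4 \left(-1 + K\right)}{-3 + K}$)
$l = -103$ ($l = -3 - \left(112 - \frac{4 \left(-1 + 4\right)}{-3 + 4}\right) = -3 - \left(112 - 4 \cdot 1^{-1} \cdot 3\right) = -3 - \left(112 - 12\right) = -3 + \left(12 - 112\right) = -3 - 100 = -103$)
$- 138 l = \left(-138\right) \left(-103\right) = 14214$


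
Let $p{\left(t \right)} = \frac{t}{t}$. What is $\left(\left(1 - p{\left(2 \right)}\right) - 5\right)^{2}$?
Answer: $25$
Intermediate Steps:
$p{\left(t \right)} = 1$
$\left(\left(1 - p{\left(2 \right)}\right) - 5\right)^{2} = \left(\left(1 - 1\right) - 5\right)^{2} = \left(0 - 5\right)^{2} = \left(-5\right)^{2} = 25$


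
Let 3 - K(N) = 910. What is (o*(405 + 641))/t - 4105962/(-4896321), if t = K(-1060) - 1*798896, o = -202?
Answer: 1439504727406/1305364074921 ≈ 1.1028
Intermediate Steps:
K(N) = -907 (K(N) = 3 - 1*910 = 3 - 910 = -907)
t = -799803 (t = -907 - 1*798896 = -907 - 798896 = -799803)
(o*(405 + 641))/t - 4105962/(-4896321) = -202*(405 + 641)/(-799803) - 4105962/(-4896321) = -202*1046*(-1/799803) - 4105962*(-1/4896321) = -211292*(-1/799803) + 1368654/1632107 = 211292/799803 + 1368654/1632107 = 1439504727406/1305364074921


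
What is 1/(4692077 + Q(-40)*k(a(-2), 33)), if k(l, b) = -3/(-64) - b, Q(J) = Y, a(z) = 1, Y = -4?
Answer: 16/75075341 ≈ 2.1312e-7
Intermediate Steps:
Q(J) = -4
k(l, b) = 3/64 - b (k(l, b) = -3*(-1/64) - b = 3/64 - b)
1/(4692077 + Q(-40)*k(a(-2), 33)) = 1/(4692077 - 4*(3/64 - 1*33)) = 1/(4692077 - 4*(3/64 - 33)) = 1/(4692077 - 4*(-2109/64)) = 1/(4692077 + 2109/16) = 1/(75075341/16) = 16/75075341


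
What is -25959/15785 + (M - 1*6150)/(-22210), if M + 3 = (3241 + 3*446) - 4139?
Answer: -97273937/70116970 ≈ -1.3873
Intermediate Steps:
M = 437 (M = -3 + ((3241 + 3*446) - 4139) = -3 + ((3241 + 1338) - 4139) = -3 + (4579 - 4139) = -3 + 440 = 437)
-25959/15785 + (M - 1*6150)/(-22210) = -25959/15785 + (437 - 1*6150)/(-22210) = -25959*1/15785 + (437 - 6150)*(-1/22210) = -25959/15785 - 5713*(-1/22210) = -25959/15785 + 5713/22210 = -97273937/70116970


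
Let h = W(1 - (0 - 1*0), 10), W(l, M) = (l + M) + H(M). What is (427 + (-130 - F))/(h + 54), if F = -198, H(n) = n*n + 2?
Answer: 495/167 ≈ 2.9641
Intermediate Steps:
H(n) = 2 + n² (H(n) = n² + 2 = 2 + n²)
W(l, M) = 2 + M + l + M² (W(l, M) = (l + M) + (2 + M²) = (M + l) + (2 + M²) = 2 + M + l + M²)
h = 113 (h = 2 + 10 + (1 - (0 - 1*0)) + 10² = 2 + 10 + (1 - (0 + 0)) + 100 = 2 + 10 + (1 - 1*0) + 100 = 2 + 10 + (1 + 0) + 100 = 2 + 10 + 1 + 100 = 113)
(427 + (-130 - F))/(h + 54) = (427 + (-130 - 1*(-198)))/(113 + 54) = (427 + (-130 + 198))/167 = (427 + 68)*(1/167) = 495*(1/167) = 495/167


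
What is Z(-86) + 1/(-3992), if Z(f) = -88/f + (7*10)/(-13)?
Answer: -9733055/2231528 ≈ -4.3616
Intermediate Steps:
Z(f) = -70/13 - 88/f (Z(f) = -88/f + 70*(-1/13) = -88/f - 70/13 = -70/13 - 88/f)
Z(-86) + 1/(-3992) = (-70/13 - 88/(-86)) + 1/(-3992) = (-70/13 - 88*(-1/86)) - 1/3992 = (-70/13 + 44/43) - 1/3992 = -2438/559 - 1/3992 = -9733055/2231528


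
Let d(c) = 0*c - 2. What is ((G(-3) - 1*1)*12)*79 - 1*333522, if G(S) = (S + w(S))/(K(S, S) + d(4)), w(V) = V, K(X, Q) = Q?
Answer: -1666662/5 ≈ -3.3333e+5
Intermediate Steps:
d(c) = -2 (d(c) = 0 - 2 = -2)
G(S) = 2*S/(-2 + S) (G(S) = (S + S)/(S - 2) = (2*S)/(-2 + S) = 2*S/(-2 + S))
((G(-3) - 1*1)*12)*79 - 1*333522 = ((2*(-3)/(-2 - 3) - 1*1)*12)*79 - 1*333522 = ((2*(-3)/(-5) - 1)*12)*79 - 333522 = ((2*(-3)*(-1/5) - 1)*12)*79 - 333522 = ((6/5 - 1)*12)*79 - 333522 = ((1/5)*12)*79 - 333522 = (12/5)*79 - 333522 = 948/5 - 333522 = -1666662/5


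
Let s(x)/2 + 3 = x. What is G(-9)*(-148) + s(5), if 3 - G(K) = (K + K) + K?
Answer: -4436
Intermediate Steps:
G(K) = 3 - 3*K (G(K) = 3 - ((K + K) + K) = 3 - (2*K + K) = 3 - 3*K)
s(x) = -6 + 2*x
G(-9)*(-148) + s(5) = (3 - 3*(-9))*(-148) + (-6 + 2*5) = (3 + 27)*(-148) + (-6 + 10) = 30*(-148) + 4 = -4440 + 4 = -4436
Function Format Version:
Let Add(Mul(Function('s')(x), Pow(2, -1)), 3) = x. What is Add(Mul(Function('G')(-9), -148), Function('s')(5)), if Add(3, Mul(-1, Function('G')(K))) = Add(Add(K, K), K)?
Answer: -4436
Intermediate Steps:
Function('G')(K) = Add(3, Mul(-3, K)) (Function('G')(K) = Add(3, Mul(-1, Add(Add(K, K), K))) = Add(3, Mul(-1, Add(Mul(2, K), K))) = Add(3, Mul(-1, Mul(3, K))) = Add(3, Mul(-3, K)))
Function('s')(x) = Add(-6, Mul(2, x))
Add(Mul(Function('G')(-9), -148), Function('s')(5)) = Add(Mul(Add(3, Mul(-3, -9)), -148), Add(-6, Mul(2, 5))) = Add(Mul(Add(3, 27), -148), Add(-6, 10)) = Add(Mul(30, -148), 4) = Add(-4440, 4) = -4436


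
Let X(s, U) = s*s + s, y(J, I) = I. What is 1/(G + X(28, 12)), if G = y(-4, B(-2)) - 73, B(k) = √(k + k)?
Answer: 739/546125 - 2*I/546125 ≈ 0.0013532 - 3.6622e-6*I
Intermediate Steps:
B(k) = √2*√k (B(k) = √(2*k) = √2*√k)
X(s, U) = s + s² (X(s, U) = s² + s = s + s²)
G = -73 + 2*I (G = √2*√(-2) - 73 = √2*(I*√2) - 73 = 2*I - 73 = -73 + 2*I ≈ -73.0 + 2.0*I)
1/(G + X(28, 12)) = 1/((-73 + 2*I) + 28*(1 + 28)) = 1/((-73 + 2*I) + 28*29) = 1/((-73 + 2*I) + 812) = 1/(739 + 2*I) = (739 - 2*I)/546125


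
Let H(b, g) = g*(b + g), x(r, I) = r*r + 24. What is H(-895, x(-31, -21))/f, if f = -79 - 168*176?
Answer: -88650/29647 ≈ -2.9902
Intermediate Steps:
x(r, I) = 24 + r² (x(r, I) = r² + 24 = 24 + r²)
f = -29647 (f = -79 - 29568 = -29647)
H(-895, x(-31, -21))/f = ((24 + (-31)²)*(-895 + (24 + (-31)²)))/(-29647) = ((24 + 961)*(-895 + (24 + 961)))*(-1/29647) = (985*(-895 + 985))*(-1/29647) = (985*90)*(-1/29647) = 88650*(-1/29647) = -88650/29647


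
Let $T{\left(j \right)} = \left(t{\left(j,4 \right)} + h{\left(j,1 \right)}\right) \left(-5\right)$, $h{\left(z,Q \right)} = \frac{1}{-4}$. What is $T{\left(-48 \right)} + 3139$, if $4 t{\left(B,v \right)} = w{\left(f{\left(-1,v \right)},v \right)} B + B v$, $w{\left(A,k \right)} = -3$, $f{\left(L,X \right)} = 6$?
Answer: $\frac{12801}{4} \approx 3200.3$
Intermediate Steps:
$t{\left(B,v \right)} = - \frac{3 B}{4} + \frac{B v}{4}$ ($t{\left(B,v \right)} = \frac{- 3 B + B v}{4} = - \frac{3 B}{4} + \frac{B v}{4}$)
$h{\left(z,Q \right)} = - \frac{1}{4}$
$T{\left(j \right)} = \frac{5}{4} - \frac{5 j}{4}$ ($T{\left(j \right)} = \left(\frac{j \left(-3 + 4\right)}{4} - \frac{1}{4}\right) \left(-5\right) = \left(\frac{1}{4} j 1 - \frac{1}{4}\right) \left(-5\right) = \left(\frac{j}{4} - \frac{1}{4}\right) \left(-5\right) = \left(- \frac{1}{4} + \frac{j}{4}\right) \left(-5\right) = \frac{5}{4} - \frac{5 j}{4}$)
$T{\left(-48 \right)} + 3139 = \left(\frac{5}{4} - -60\right) + 3139 = \left(\frac{5}{4} + 60\right) + 3139 = \frac{245}{4} + 3139 = \frac{12801}{4}$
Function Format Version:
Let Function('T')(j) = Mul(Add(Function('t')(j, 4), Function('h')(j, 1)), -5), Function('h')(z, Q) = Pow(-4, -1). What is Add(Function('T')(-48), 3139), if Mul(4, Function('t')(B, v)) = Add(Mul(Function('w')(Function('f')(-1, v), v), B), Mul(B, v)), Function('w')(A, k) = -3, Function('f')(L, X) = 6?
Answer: Rational(12801, 4) ≈ 3200.3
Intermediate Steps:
Function('t')(B, v) = Add(Mul(Rational(-3, 4), B), Mul(Rational(1, 4), B, v)) (Function('t')(B, v) = Mul(Rational(1, 4), Add(Mul(-3, B), Mul(B, v))) = Add(Mul(Rational(-3, 4), B), Mul(Rational(1, 4), B, v)))
Function('h')(z, Q) = Rational(-1, 4)
Function('T')(j) = Add(Rational(5, 4), Mul(Rational(-5, 4), j)) (Function('T')(j) = Mul(Add(Mul(Rational(1, 4), j, Add(-3, 4)), Rational(-1, 4)), -5) = Mul(Add(Mul(Rational(1, 4), j, 1), Rational(-1, 4)), -5) = Mul(Add(Mul(Rational(1, 4), j), Rational(-1, 4)), -5) = Mul(Add(Rational(-1, 4), Mul(Rational(1, 4), j)), -5) = Add(Rational(5, 4), Mul(Rational(-5, 4), j)))
Add(Function('T')(-48), 3139) = Add(Add(Rational(5, 4), Mul(Rational(-5, 4), -48)), 3139) = Add(Add(Rational(5, 4), 60), 3139) = Add(Rational(245, 4), 3139) = Rational(12801, 4)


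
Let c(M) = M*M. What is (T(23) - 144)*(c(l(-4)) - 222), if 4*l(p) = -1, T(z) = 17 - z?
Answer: 266325/8 ≈ 33291.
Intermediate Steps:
l(p) = -¼ (l(p) = (¼)*(-1) = -¼)
c(M) = M²
(T(23) - 144)*(c(l(-4)) - 222) = ((17 - 1*23) - 144)*((-¼)² - 222) = ((17 - 23) - 144)*(1/16 - 222) = (-6 - 144)*(-3551/16) = -150*(-3551/16) = 266325/8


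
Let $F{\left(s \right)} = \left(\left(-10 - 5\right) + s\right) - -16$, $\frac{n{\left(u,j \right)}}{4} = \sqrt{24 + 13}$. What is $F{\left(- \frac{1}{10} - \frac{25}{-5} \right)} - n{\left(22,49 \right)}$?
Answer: $\frac{59}{10} - 4 \sqrt{37} \approx -18.431$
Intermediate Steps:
$n{\left(u,j \right)} = 4 \sqrt{37}$ ($n{\left(u,j \right)} = 4 \sqrt{24 + 13} = 4 \sqrt{37}$)
$F{\left(s \right)} = 1 + s$ ($F{\left(s \right)} = \left(-15 + s\right) + 16 = 1 + s$)
$F{\left(- \frac{1}{10} - \frac{25}{-5} \right)} - n{\left(22,49 \right)} = \left(1 - \left(\frac{1}{10} - 5\right)\right) - 4 \sqrt{37} = \left(1 - - \frac{49}{10}\right) - 4 \sqrt{37} = \left(1 + \left(- \frac{1}{10} + 5\right)\right) - 4 \sqrt{37} = \left(1 + \frac{49}{10}\right) - 4 \sqrt{37} = \frac{59}{10} - 4 \sqrt{37}$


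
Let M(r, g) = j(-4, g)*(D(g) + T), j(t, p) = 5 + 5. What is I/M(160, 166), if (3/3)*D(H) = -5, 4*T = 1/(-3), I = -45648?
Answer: 273888/305 ≈ 897.99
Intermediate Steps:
j(t, p) = 10
T = -1/12 (T = (¼)/(-3) = (¼)*(-⅓) = -1/12 ≈ -0.083333)
D(H) = -5
M(r, g) = -305/6 (M(r, g) = 10*(-5 - 1/12) = 10*(-61/12) = -305/6)
I/M(160, 166) = -45648/(-305/6) = -45648*(-6/305) = 273888/305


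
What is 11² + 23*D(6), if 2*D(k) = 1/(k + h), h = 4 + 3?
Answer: 3169/26 ≈ 121.88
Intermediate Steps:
h = 7
D(k) = 1/(2*(7 + k)) (D(k) = 1/(2*(k + 7)) = 1/(2*(7 + k)))
11² + 23*D(6) = 11² + 23*(1/(2*(7 + 6))) = 121 + 23*((½)/13) = 121 + 23*((½)*(1/13)) = 121 + 23*(1/26) = 121 + 23/26 = 3169/26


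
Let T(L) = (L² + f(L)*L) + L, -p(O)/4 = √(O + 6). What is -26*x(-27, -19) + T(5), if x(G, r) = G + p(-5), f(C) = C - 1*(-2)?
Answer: 871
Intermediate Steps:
p(O) = -4*√(6 + O) (p(O) = -4*√(O + 6) = -4*√(6 + O))
f(C) = 2 + C (f(C) = C + 2 = 2 + C)
x(G, r) = -4 + G (x(G, r) = G - 4*√(6 - 5) = G - 4*√1 = G - 4*1 = G - 4 = -4 + G)
T(L) = L + L² + L*(2 + L) (T(L) = (L² + (2 + L)*L) + L = (L² + L*(2 + L)) + L = L + L² + L*(2 + L))
-26*x(-27, -19) + T(5) = -26*(-4 - 27) + 5*(3 + 2*5) = -26*(-31) + 5*(3 + 10) = 806 + 5*13 = 806 + 65 = 871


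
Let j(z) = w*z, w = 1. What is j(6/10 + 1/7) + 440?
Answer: 15426/35 ≈ 440.74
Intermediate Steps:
j(z) = z (j(z) = 1*z = z)
j(6/10 + 1/7) + 440 = (6/10 + 1/7) + 440 = (6*(1/10) + 1*(1/7)) + 440 = (3/5 + 1/7) + 440 = 26/35 + 440 = 15426/35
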